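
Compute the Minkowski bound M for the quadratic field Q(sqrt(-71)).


d = -71, d mod 4 = 1, so disc(K) = d = -71; |disc(K)| = 71
Imaginary quadratic field, so n = 2, s = r2 = 1, r1 = 0
M = (n!/n^n) * (4/pi)^s * sqrt(|disc(K)|) = (2!/2^2) * (4/pi)^1 * sqrt(71)
= 0.5 * 1.273240 * 8.426150
= 5.3643

5.3643


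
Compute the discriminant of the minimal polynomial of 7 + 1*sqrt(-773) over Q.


The element 7 + 1*sqrt(-773) has minimal polynomial:
x^2 - 14*x + 822
Discriminant = (-14)^2 - 4*(822)
= 196 - 3288
= -3092

-3092


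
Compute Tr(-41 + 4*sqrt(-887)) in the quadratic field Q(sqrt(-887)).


Tr(a + b*sqrt(d)) = (a + b*sqrt(d)) + (a - b*sqrt(d)) = 2a
= 2 * (-41)
= -82

-82


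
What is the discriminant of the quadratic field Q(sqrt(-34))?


For K = Q(sqrt(d)) with d squarefree: disc(K) = d if d = 1 mod 4, and disc(K) = 4d if d = 2 or 3 mod 4.
Here d = -34, and d mod 4 = 2.
d = 2 mod 4, not 1 (O_K = Z[sqrt(d)]), so disc(K) = 4d = 4 * (-34) = -136

-136


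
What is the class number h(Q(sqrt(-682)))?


K = Q(sqrt(-682)). d mod 4 = 2, so D = disc(K) = 4d = -2728
h(K) equals the number of primitive reduced positive-definite forms (a, b, c) = a*x^2 + b*x*y + c*y^2 with b^2 - 4ac = D,
where reduced means |b| <= a <= c, with b >= 0 whenever |b| = a or a = c, and primitive means gcd(a, b, c) = 1.
Reduced forces 3a^2 <= |D| = 2728, so 1 <= a <= 30; b must have the parity of D, and c = (b^2 - D)/(4a) must be an integer >= a.
Enumerate a = 1..30, b in [-a, a]:
  a=1: (1, 0, 682)  [1]
  a=2: (2, 0, 341)  [1]
  a=3..6: none
  a=7: (7, -4, 98), (7, 4, 98)  [2]
  a=8..10: none
  a=11: (11, 0, 62)  [1]
  a=12..13: none
  a=14: (14, -4, 49), (14, 4, 49)  [2]
  a=15..16: none
  a=17: (17, -14, 43), (17, 14, 43)  [2]
  a=18..21: none
  a=22: (22, 0, 31)  [1]
  a=23: (23, -20, 34), (23, 20, 34)  [2]
  a=24..30: none
Total reduced forms: 1 + 1 + 2 + 1 + 2 + 2 + 1 + 2 = 12
h = 12

12


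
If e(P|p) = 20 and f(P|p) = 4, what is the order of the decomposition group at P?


|D_P| = e * f
= 20 * 4
= 80

80


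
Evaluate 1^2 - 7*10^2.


x^2 - d*y^2
= 1^2 - 7*10^2
= 1 - 700
= -699

-699


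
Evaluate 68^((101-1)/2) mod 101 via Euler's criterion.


p = 101 is prime and the exponent is (p-1)/2 = 50, so by Euler's criterion 68^50 = (68/101) = +1 or -1 mod 101.
Compute by square-and-multiply:
  50 = 32 + 16 + 2 (binary 110010)
  Repeated squaring mod 101: 68^1 = 68, 68^2 = 79, 68^4 = 80, 68^8 = 37, 68^16 = 56, 68^32 = 5
  68^50 = 68^32 * 68^16 * 68^2 = 5 * 56 * 79 mod 101
    5 * 56 = 280 = 78 mod 101
    78 * 79 = 6162 = 1 mod 101
  68^50 = 1 mod 101
Result 1: 68 is a quadratic residue mod 101.
68^50 mod 101 = 1

1


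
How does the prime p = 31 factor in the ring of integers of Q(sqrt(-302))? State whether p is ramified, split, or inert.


K = Q(sqrt(-302)). Since d mod 4 = 2, disc(K) = -1208.
Check p | disc: -1208 mod 31 = 1.
p does not divide disc. Compute Legendre symbol (d/p):
8^((31-1)/2) mod 31 = 1
(d/p) = 1, so p splits: (p) = P*P' with e=1, f=1, g=2.
Therefore p is split.

split


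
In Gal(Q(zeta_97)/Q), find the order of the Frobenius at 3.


The Frobenius at p in Gal(Q(zeta_n)/Q) = (Z/nZ)* is the class of p, so its order is ord_97(3), the smallest k >= 1 with 3^k = 1 mod 97.
n = 97 = 97, phi(97) = 96; the order divides phi(n).
Divisors of 96: 1, 2, 3, 4, 6, 8, 12, 16, 24, 32, 48, 96
Repeated squaring mod 97: 3^1 = 3, 3^2 = 9, 3^4 = 81, 3^8 = 62, 3^16 = 61, 3^32 = 35, 3^64 = 61
Test divisors in increasing order:
  k=1: 3^1 = 3 mod 97
  k=2: 3^2 = 9 mod 97
  k=3: 3^3 = 9 * 3 = 27 mod 97
  k=4: 3^4 = 81 mod 97
  k=6: 3^6 = 81 * 9 = 50 mod 97
  k=8: 3^8 = 62 mod 97
  k=12: 3^12 = 62 * 81 = 75 mod 97
  k=16: 3^16 = 61 mod 97
  k=24: 3^24 = 61 * 62 = 96 mod 97
  k=32: 3^32 = 35 mod 97
  k=48: 3^48 = 35 * 61 = 1 mod 97  <- first divisor giving 1
Order = 48

48


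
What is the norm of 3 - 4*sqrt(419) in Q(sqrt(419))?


N(a + b*sqrt(d)) = a^2 - d*b^2
= (3)^2 - (419)*(-4)^2
= 9 - 6704
= -6695

-6695


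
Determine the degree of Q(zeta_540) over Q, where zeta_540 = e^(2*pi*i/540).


The degree equals Euler's totient phi(540).
540 = 2^2 * 3^3 * 5
phi(540) = 144

144


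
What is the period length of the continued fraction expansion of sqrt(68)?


Run the CF algorithm for sqrt(68).
a_0 = floor(sqrt(68)) = 8; set m_0=0, q_0=1.
Recurrence: m' = q*a - m,  q' = (d - m'^2)/q,  a' = floor((a_0 + m')/q').
  step 1: m=8, q=4, a=4
  step 2: m=8, q=1, a=16
a_2 = 2*a_0 = 16, so the period closes here.
sqrt(68) = [8; 4, 16]
Period length = 2

2


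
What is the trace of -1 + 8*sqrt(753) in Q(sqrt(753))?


Tr(a + b*sqrt(d)) = (a + b*sqrt(d)) + (a - b*sqrt(d)) = 2a
= 2 * (-1)
= -2

-2


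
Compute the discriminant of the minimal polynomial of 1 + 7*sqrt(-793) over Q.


The element 1 + 7*sqrt(-793) has minimal polynomial:
x^2 - 2*x + 38858
Discriminant = (-2)^2 - 4*(38858)
= 4 - 155432
= -155428

-155428


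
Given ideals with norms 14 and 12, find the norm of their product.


N(IJ) = N(I) * N(J)
= 14 * 12
= 168

168


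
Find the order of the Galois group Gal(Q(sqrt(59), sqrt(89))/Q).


The 2 square roots of distinct primes are multiplicatively independent over Q,
so [K:Q] = 2^2 and Gal(K/Q) is isomorphic to (Z/2Z)^2.
|Gal| = 2^2 = 4

4


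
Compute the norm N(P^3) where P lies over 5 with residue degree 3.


N(P^a) = p^(a*f)
= 5^(3*3)
= 5^9
= 1953125

1953125


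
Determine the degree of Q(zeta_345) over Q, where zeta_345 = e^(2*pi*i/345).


The degree equals Euler's totient phi(345).
345 = 3 * 5 * 23
phi(345) = 176

176


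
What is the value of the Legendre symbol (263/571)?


p = 571 is prime, so compute (263/571) with the reciprocity algorithm (Jacobi-symbol steps: pull out 2s via (2/n), flip via reciprocity, reduce):
  reciprocity: (263/571) -> -(571/263)
  reduce: (45/263)
  reciprocity: (45/263) -> +(263/45)
  reduce: (38/45)
  pull out 2: (2/45) = -1  (since 45 mod 8 = 5)
  reciprocity: (19/45) -> +(45/19)
  reduce: (7/19)
  reciprocity: (7/19) -> -(19/7)
  reduce: (5/7)
  reciprocity: (5/7) -> +(7/5)
  reduce: (2/5)
  pull out 2: (2/5) = -1  (since 5 mod 8 = 5)
  (1/5) = 1
Product of signs = 1
(263/571) = 1

1


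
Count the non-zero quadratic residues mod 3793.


For prime p, the number of non-zero quadratic residues is (p-1)/2.
= (3793-1)/2
= 1896

1896


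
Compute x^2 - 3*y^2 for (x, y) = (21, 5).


x^2 - d*y^2
= 21^2 - 3*5^2
= 441 - 75
= 366

366


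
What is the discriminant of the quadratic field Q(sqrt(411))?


For K = Q(sqrt(d)) with d squarefree: disc(K) = d if d = 1 mod 4, and disc(K) = 4d if d = 2 or 3 mod 4.
Here d = 411, and d mod 4 = 3.
d = 3 mod 4, not 1 (O_K = Z[sqrt(d)]), so disc(K) = 4d = 4 * (411) = 1644

1644


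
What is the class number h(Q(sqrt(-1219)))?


K = Q(sqrt(-1219)). d mod 4 = 1, so D = disc(K) = d = -1219
h(K) equals the number of primitive reduced positive-definite forms (a, b, c) = a*x^2 + b*x*y + c*y^2 with b^2 - 4ac = D,
where reduced means |b| <= a <= c, with b >= 0 whenever |b| = a or a = c, and primitive means gcd(a, b, c) = 1.
Reduced forces 3a^2 <= |D| = 1219, so 1 <= a <= 20; b must have the parity of D, and c = (b^2 - D)/(4a) must be an integer >= a.
Enumerate a = 1..20, b in [-a, a]:
  a=1: (1, 1, 305)  [1]
  a=2..4: none
  a=5: (5, -1, 61), (5, 1, 61)  [2]
  a=6..12: none
  a=13: (13, -9, 25), (13, 9, 25)  [2]
  a=14..18: none
  a=19: (19, 15, 19)  [1]
  a=20: none
Total reduced forms: 1 + 2 + 2 + 1 = 6
h = 6

6


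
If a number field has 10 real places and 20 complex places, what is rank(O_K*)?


By Dirichlet's unit theorem:
rank = r1 + r2 - 1
= 10 + 20 - 1
= 29

29


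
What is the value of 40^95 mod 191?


p = 191 is prime and the exponent is (p-1)/2 = 95, so by Euler's criterion 40^95 = (40/191) = +1 or -1 mod 191.
Compute by square-and-multiply:
  95 = 64 + 16 + 8 + 4 + 2 + 1 (binary 1011111)
  Repeated squaring mod 191: 40^1 = 40, 40^2 = 72, 40^4 = 27, 40^8 = 156, 40^16 = 79, 40^32 = 129, 40^64 = 24
  40^95 = 40^64 * 40^16 * 40^8 * 40^4 * 40^2 * 40^1 = 24 * 79 * 156 * 27 * 72 * 40 mod 191
    24 * 79 = 1896 = 177 mod 191
    177 * 156 = 27612 = 108 mod 191
    108 * 27 = 2916 = 51 mod 191
    51 * 72 = 3672 = 43 mod 191
    43 * 40 = 1720 = 1 mod 191
  40^95 = 1 mod 191
Result 1: 40 is a quadratic residue mod 191.
40^95 mod 191 = 1

1


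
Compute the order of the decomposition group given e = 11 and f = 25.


|D_P| = e * f
= 11 * 25
= 275

275


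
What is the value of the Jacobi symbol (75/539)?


Compute (75/539) via quadratic reciprocity:
  reciprocity: (75/539) -> -(539/75)
  reduce: (14/75)
  pull out 2: (2/75) = -1  (since 75 mod 8 = 3)
  reciprocity: (7/75) -> -(75/7)
  reduce: (5/7)
  reciprocity: (5/7) -> +(7/5)
  reduce: (2/5)
  pull out 2: (2/5) = -1  (since 5 mod 8 = 5)
  (1/5) = 1
Product of signs = 1

1


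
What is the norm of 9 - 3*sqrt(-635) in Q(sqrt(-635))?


N(a + b*sqrt(d)) = a^2 - d*b^2
= (9)^2 - (-635)*(-3)^2
= 81 + 5715
= 5796

5796


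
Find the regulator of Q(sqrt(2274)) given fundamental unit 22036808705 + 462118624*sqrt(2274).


epsilon = 22036808705 + 462118624*sqrt(2274)
= 4.4074e+10
R = ln(4.4074e+10)
= 24.5091

24.5091


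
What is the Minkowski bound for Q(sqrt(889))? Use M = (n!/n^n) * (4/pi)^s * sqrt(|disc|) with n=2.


d = 889, d mod 4 = 1, so disc(K) = d = 889; |disc(K)| = 889
Real quadratic field, so n = 2, s = r2 = 0, r1 = 2
M = (n!/n^n) * (4/pi)^s * sqrt(|disc(K)|) = (2!/2^2) * (4/pi)^0 * sqrt(889)
= 0.5 * 1.000000 * 29.816103
= 14.9081

14.9081


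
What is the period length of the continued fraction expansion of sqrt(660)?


Run the CF algorithm for sqrt(660).
a_0 = floor(sqrt(660)) = 25; set m_0=0, q_0=1.
Recurrence: m' = q*a - m,  q' = (d - m'^2)/q,  a' = floor((a_0 + m')/q').
  step 1: m=25, q=35, a=1
  step 2: m=10, q=16, a=2
  step 3: m=22, q=11, a=4
  step 4: m=22, q=16, a=2
  step 5: m=10, q=35, a=1
  step 6: m=25, q=1, a=50
a_6 = 2*a_0 = 50, so the period closes here.
sqrt(660) = [25; 1, 2, 4, 2, 1, 50]
Period length = 6

6


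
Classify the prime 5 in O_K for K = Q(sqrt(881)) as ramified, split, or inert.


K = Q(sqrt(881)). Since d mod 4 = 1, disc(K) = 881.
Check p | disc: 881 mod 5 = 1.
p does not divide disc. Compute Legendre symbol (d/p):
1^((5-1)/2) mod 5 = 1
(d/p) = 1, so p splits: (p) = P*P' with e=1, f=1, g=2.
Therefore p is split.

split


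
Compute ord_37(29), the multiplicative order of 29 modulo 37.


We want ord_37(29), the smallest k >= 1 with 29^k = 1 mod 37.
n = 37 = 37, phi(37) = 36; the order divides phi(n).
Divisors of 36: 1, 2, 3, 4, 6, 9, 12, 18, 36
Repeated squaring mod 37: 29^1 = 29, 29^2 = 27, 29^4 = 26, 29^8 = 10, 29^16 = 26, 29^32 = 10
Test divisors in increasing order:
  k=1: 29^1 = 29 mod 37
  k=2: 29^2 = 27 mod 37
  k=3: 29^3 = 27 * 29 = 6 mod 37
  k=4: 29^4 = 26 mod 37
  k=6: 29^6 = 26 * 27 = 36 mod 37
  k=9: 29^9 = 10 * 29 = 31 mod 37
  k=12: 29^12 = 10 * 26 = 1 mod 37  <- first divisor giving 1
Order = 12

12


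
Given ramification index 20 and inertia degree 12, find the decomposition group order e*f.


|D_P| = e * f
= 20 * 12
= 240

240


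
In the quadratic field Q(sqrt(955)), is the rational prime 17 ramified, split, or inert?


K = Q(sqrt(955)). Since d mod 4 = 3, disc(K) = 3820.
Check p | disc: 3820 mod 17 = 12.
p does not divide disc. Compute Legendre symbol (d/p):
3^((17-1)/2) mod 17 = -1
(d/p) = -1, so p is inert: (p) stays prime with e=1, f=2, g=1.
Therefore p is inert.

inert


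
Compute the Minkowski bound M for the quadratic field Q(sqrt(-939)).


d = -939, d mod 4 = 1, so disc(K) = d = -939; |disc(K)| = 939
Imaginary quadratic field, so n = 2, s = r2 = 1, r1 = 0
M = (n!/n^n) * (4/pi)^s * sqrt(|disc(K)|) = (2!/2^2) * (4/pi)^1 * sqrt(939)
= 0.5 * 1.273240 * 30.643107
= 19.5080

19.5080


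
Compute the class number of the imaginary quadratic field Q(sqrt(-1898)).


K = Q(sqrt(-1898)). d mod 4 = 2, so D = disc(K) = 4d = -7592
h(K) equals the number of primitive reduced positive-definite forms (a, b, c) = a*x^2 + b*x*y + c*y^2 with b^2 - 4ac = D,
where reduced means |b| <= a <= c, with b >= 0 whenever |b| = a or a = c, and primitive means gcd(a, b, c) = 1.
Reduced forces 3a^2 <= |D| = 7592, so 1 <= a <= 50; b must have the parity of D, and c = (b^2 - D)/(4a) must be an integer >= a.
Enumerate a = 1..50, b in [-a, a]:
  a=1: (1, 0, 1898)  [1]
  a=2: (2, 0, 949)  [1]
  a=3: (3, -2, 633), (3, 2, 633)  [2]
  a=4..5: none
  a=6: (6, -4, 317), (6, 4, 317)  [2]
  a=7..8: none
  a=9: (9, -2, 211), (9, 2, 211)  [2]
  a=10: none
  a=11: (11, -8, 174), (11, 8, 174)  [2]
  a=12: none
  a=13: (13, 0, 146)  [1]
  a=14..17: none
  a=18: (18, -16, 109), (18, 16, 109)  [2]
  a=19..21: none
  a=22: (22, -8, 87), (22, 8, 87)  [2]
  a=23..25: none
  a=26: (26, 0, 73)  [1]
  a=27: (27, -20, 74), (27, 20, 74)  [2]
  a=28: none
  a=29: (29, -8, 66), (29, 8, 66)  [2]
  a=30..32: none
  a=33: (33, -14, 59), (33, -8, 58), (33, 8, 58), (33, 14, 59)  [4]
  a=34..36: none
  a=37: (37, -20, 54), (37, 20, 54)  [2]
  a=38: none
  a=39: (39, -26, 53), (39, 26, 53)  [2]
  a=40..50: none
Total reduced forms: 1 + 1 + 2 + 2 + 2 + 2 + 1 + 2 + 2 + 1 + 2 + 2 + 4 + 2 + 2 = 28
h = 28

28


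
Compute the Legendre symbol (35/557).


p = 557 is prime, so compute (35/557) with the reciprocity algorithm (Jacobi-symbol steps: pull out 2s via (2/n), flip via reciprocity, reduce):
  reciprocity: (35/557) -> +(557/35)
  reduce: (32/35)
  pull out 2: (2/35) = -1  (since 35 mod 8 = 3)
  pull out 2: (2/35) = -1  (since 35 mod 8 = 3)
  pull out 2: (2/35) = -1  (since 35 mod 8 = 3)
  pull out 2: (2/35) = -1  (since 35 mod 8 = 3)
  pull out 2: (2/35) = -1  (since 35 mod 8 = 3)
  (1/35) = 1
Product of signs = -1
(35/557) = -1

-1


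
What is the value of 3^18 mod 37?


p = 37 is prime and the exponent is (p-1)/2 = 18, so by Euler's criterion 3^18 = (3/37) = +1 or -1 mod 37.
Compute by square-and-multiply:
  18 = 16 + 2 (binary 10010)
  Repeated squaring mod 37: 3^1 = 3, 3^2 = 9, 3^4 = 7, 3^8 = 12, 3^16 = 33
  3^18 = 3^16 * 3^2 = 33 * 9 mod 37
    33 * 9 = 297 = 1 mod 37
  3^18 = 1 mod 37
Result 1: 3 is a quadratic residue mod 37.
3^18 mod 37 = 1

1


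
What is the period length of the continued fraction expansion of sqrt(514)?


Run the CF algorithm for sqrt(514).
a_0 = floor(sqrt(514)) = 22; set m_0=0, q_0=1.
Recurrence: m' = q*a - m,  q' = (d - m'^2)/q,  a' = floor((a_0 + m')/q').
  step 1: m=22, q=30, a=1
  step 2: m=8, q=15, a=2
  step 3: m=22, q=2, a=22
  step 4: m=22, q=15, a=2
  step 5: m=8, q=30, a=1
  step 6: m=22, q=1, a=44
a_6 = 2*a_0 = 44, so the period closes here.
sqrt(514) = [22; 1, 2, 22, 2, 1, 44]
Period length = 6

6


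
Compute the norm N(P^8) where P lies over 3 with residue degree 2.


N(P^a) = p^(a*f)
= 3^(8*2)
= 3^16
= 43046721

43046721


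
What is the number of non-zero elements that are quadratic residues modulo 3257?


For prime p, the number of non-zero quadratic residues is (p-1)/2.
= (3257-1)/2
= 1628

1628


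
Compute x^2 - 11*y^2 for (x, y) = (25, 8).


x^2 - d*y^2
= 25^2 - 11*8^2
= 625 - 704
= -79

-79


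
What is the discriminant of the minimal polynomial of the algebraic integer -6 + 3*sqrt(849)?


The element -6 + 3*sqrt(849) has minimal polynomial:
x^2 + 12*x - 7605
Discriminant = (12)^2 - 4*(-7605)
= 144 + 30420
= 30564

30564


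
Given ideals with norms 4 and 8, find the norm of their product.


N(IJ) = N(I) * N(J)
= 4 * 8
= 32

32


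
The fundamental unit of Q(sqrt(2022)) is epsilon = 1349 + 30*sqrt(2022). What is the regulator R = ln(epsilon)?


epsilon = 1349 + 30*sqrt(2022)
= 2697.9996
R = ln(2697.9996)
= 7.9003

7.9003


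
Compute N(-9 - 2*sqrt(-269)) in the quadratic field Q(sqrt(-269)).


N(a + b*sqrt(d)) = a^2 - d*b^2
= (-9)^2 - (-269)*(-2)^2
= 81 + 1076
= 1157

1157


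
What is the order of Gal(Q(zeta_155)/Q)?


|Gal(Q(zeta_155)/Q)| = phi(155)
= 120

120


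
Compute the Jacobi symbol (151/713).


Compute (151/713) via quadratic reciprocity:
  reciprocity: (151/713) -> +(713/151)
  reduce: (109/151)
  reciprocity: (109/151) -> +(151/109)
  reduce: (42/109)
  pull out 2: (2/109) = -1  (since 109 mod 8 = 5)
  reciprocity: (21/109) -> +(109/21)
  reduce: (4/21)
  pull out 2: (2/21) = -1  (since 21 mod 8 = 5)
  pull out 2: (2/21) = -1  (since 21 mod 8 = 5)
  (1/21) = 1
Product of signs = -1

-1


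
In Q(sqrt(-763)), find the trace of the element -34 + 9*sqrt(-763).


Tr(a + b*sqrt(d)) = (a + b*sqrt(d)) + (a - b*sqrt(d)) = 2a
= 2 * (-34)
= -68

-68


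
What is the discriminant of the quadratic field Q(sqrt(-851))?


For K = Q(sqrt(d)) with d squarefree: disc(K) = d if d = 1 mod 4, and disc(K) = 4d if d = 2 or 3 mod 4.
Here d = -851, and d mod 4 = 1.
d = 1 mod 4 (O_K = Z[(1+sqrt(d))/2]), so disc(K) = d = -851

-851


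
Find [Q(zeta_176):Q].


The degree equals Euler's totient phi(176).
176 = 2^4 * 11
phi(176) = 80

80


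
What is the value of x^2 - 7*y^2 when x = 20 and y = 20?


x^2 - d*y^2
= 20^2 - 7*20^2
= 400 - 2800
= -2400

-2400


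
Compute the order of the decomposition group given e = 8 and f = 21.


|D_P| = e * f
= 8 * 21
= 168

168


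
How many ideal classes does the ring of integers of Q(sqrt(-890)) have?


K = Q(sqrt(-890)). d mod 4 = 2, so D = disc(K) = 4d = -3560
h(K) equals the number of primitive reduced positive-definite forms (a, b, c) = a*x^2 + b*x*y + c*y^2 with b^2 - 4ac = D,
where reduced means |b| <= a <= c, with b >= 0 whenever |b| = a or a = c, and primitive means gcd(a, b, c) = 1.
Reduced forces 3a^2 <= |D| = 3560, so 1 <= a <= 34; b must have the parity of D, and c = (b^2 - D)/(4a) must be an integer >= a.
Enumerate a = 1..34, b in [-a, a]:
  a=1: (1, 0, 890)  [1]
  a=2: (2, 0, 445)  [1]
  a=3: (3, -2, 297), (3, 2, 297)  [2]
  a=4: none
  a=5: (5, 0, 178)  [1]
  a=6: (6, -4, 149), (6, 4, 149)  [2]
  a=7..8: none
  a=9: (9, -2, 99), (9, 2, 99)  [2]
  a=10: (10, 0, 89)  [1]
  a=11: (11, -2, 81), (11, 2, 81)  [2]
  a=12..14: none
  a=15: (15, -10, 61), (15, 10, 61)  [2]
  a=16..17: none
  a=18: (18, -16, 53), (18, 16, 53)  [2]
  a=19..21: none
  a=22: (22, -20, 45), (22, 20, 45)  [2]
  a=23..26: none
  a=27: (27, -2, 33), (27, 2, 33)  [2]
  a=28: none
  a=29: (29, -6, 31), (29, 6, 31)  [2]
  a=30: (30, -20, 33), (30, 20, 33)  [2]
  a=31..34: none
Total reduced forms: 1 + 1 + 2 + 1 + 2 + 2 + 1 + 2 + 2 + 2 + 2 + 2 + 2 + 2 = 24
h = 24

24


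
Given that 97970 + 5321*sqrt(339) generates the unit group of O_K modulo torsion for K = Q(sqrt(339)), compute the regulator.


epsilon = 97970 + 5321*sqrt(339)
= 195940.0000
R = ln(195940.0000)
= 12.1856

12.1856


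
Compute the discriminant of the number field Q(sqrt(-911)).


For K = Q(sqrt(d)) with d squarefree: disc(K) = d if d = 1 mod 4, and disc(K) = 4d if d = 2 or 3 mod 4.
Here d = -911, and d mod 4 = 1.
d = 1 mod 4 (O_K = Z[(1+sqrt(d))/2]), so disc(K) = d = -911

-911


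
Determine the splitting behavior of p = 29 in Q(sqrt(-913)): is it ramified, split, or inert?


K = Q(sqrt(-913)). Since d mod 4 = 3, disc(K) = -3652.
Check p | disc: -3652 mod 29 = 2.
p does not divide disc. Compute Legendre symbol (d/p):
15^((29-1)/2) mod 29 = -1
(d/p) = -1, so p is inert: (p) stays prime with e=1, f=2, g=1.
Therefore p is inert.

inert


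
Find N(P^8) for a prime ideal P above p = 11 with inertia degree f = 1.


N(P^a) = p^(a*f)
= 11^(8*1)
= 11^8
= 214358881

214358881


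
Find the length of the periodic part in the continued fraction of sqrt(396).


Run the CF algorithm for sqrt(396).
a_0 = floor(sqrt(396)) = 19; set m_0=0, q_0=1.
Recurrence: m' = q*a - m,  q' = (d - m'^2)/q,  a' = floor((a_0 + m')/q').
  step 1: m=19, q=35, a=1
  step 2: m=16, q=4, a=8
  step 3: m=16, q=35, a=1
  step 4: m=19, q=1, a=38
a_4 = 2*a_0 = 38, so the period closes here.
sqrt(396) = [19; 1, 8, 1, 38]
Period length = 4

4


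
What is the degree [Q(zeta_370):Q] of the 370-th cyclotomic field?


The degree equals Euler's totient phi(370).
370 = 2 * 5 * 37
phi(370) = 144

144


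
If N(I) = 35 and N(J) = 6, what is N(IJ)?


N(IJ) = N(I) * N(J)
= 35 * 6
= 210

210


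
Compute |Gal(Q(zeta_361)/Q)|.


|Gal(Q(zeta_361)/Q)| = phi(361)
= 342

342


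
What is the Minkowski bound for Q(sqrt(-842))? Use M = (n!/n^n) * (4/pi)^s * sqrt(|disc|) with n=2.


d = -842, d mod 4 = 2, so disc(K) = 4d = -3368; |disc(K)| = 3368
Imaginary quadratic field, so n = 2, s = r2 = 1, r1 = 0
M = (n!/n^n) * (4/pi)^s * sqrt(|disc(K)|) = (2!/2^2) * (4/pi)^1 * sqrt(3368)
= 0.5 * 1.273240 * 58.034473
= 36.9459

36.9459


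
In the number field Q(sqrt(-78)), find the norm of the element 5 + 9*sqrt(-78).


N(a + b*sqrt(d)) = a^2 - d*b^2
= (5)^2 - (-78)*(9)^2
= 25 + 6318
= 6343

6343


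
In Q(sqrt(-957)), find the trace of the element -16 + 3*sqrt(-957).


Tr(a + b*sqrt(d)) = (a + b*sqrt(d)) + (a - b*sqrt(d)) = 2a
= 2 * (-16)
= -32

-32


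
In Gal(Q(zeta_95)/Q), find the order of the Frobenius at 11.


The Frobenius at p in Gal(Q(zeta_n)/Q) = (Z/nZ)* is the class of p, so its order is ord_95(11), the smallest k >= 1 with 11^k = 1 mod 95.
n = 95 = 5 * 19, phi(95) = 72; the order divides phi(n).
Divisors of 72: 1, 2, 3, 4, 6, 8, 9, 12, 18, 24, 36, 72
Repeated squaring mod 95: 11^1 = 11, 11^2 = 26, 11^4 = 11, 11^8 = 26, 11^16 = 11, 11^32 = 26, 11^64 = 11
Test divisors in increasing order:
  k=1: 11^1 = 11 mod 95
  k=2: 11^2 = 26 mod 95
  k=3: 11^3 = 26 * 11 = 1 mod 95  <- first divisor giving 1
Order = 3

3


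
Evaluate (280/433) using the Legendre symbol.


p = 433 is prime, so compute (280/433) with the reciprocity algorithm (Jacobi-symbol steps: pull out 2s via (2/n), flip via reciprocity, reduce):
  pull out 2: (2/433) = +1  (since 433 mod 8 = 1)
  pull out 2: (2/433) = +1  (since 433 mod 8 = 1)
  pull out 2: (2/433) = +1  (since 433 mod 8 = 1)
  reciprocity: (35/433) -> +(433/35)
  reduce: (13/35)
  reciprocity: (13/35) -> +(35/13)
  reduce: (9/13)
  reciprocity: (9/13) -> +(13/9)
  reduce: (4/9)
  pull out 2: (2/9) = +1  (since 9 mod 8 = 1)
  pull out 2: (2/9) = +1  (since 9 mod 8 = 1)
  (1/9) = 1
Product of signs = 1
(280/433) = 1

1


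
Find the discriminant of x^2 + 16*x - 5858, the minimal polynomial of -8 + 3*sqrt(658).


The element -8 + 3*sqrt(658) has minimal polynomial:
x^2 + 16*x - 5858
Discriminant = (16)^2 - 4*(-5858)
= 256 + 23432
= 23688

23688


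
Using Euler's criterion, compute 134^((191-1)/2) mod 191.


p = 191 is prime and the exponent is (p-1)/2 = 95, so by Euler's criterion 134^95 = (134/191) = +1 or -1 mod 191.
Compute by square-and-multiply:
  95 = 64 + 16 + 8 + 4 + 2 + 1 (binary 1011111)
  Repeated squaring mod 191: 134^1 = 134, 134^2 = 2, 134^4 = 4, 134^8 = 16, 134^16 = 65, 134^32 = 23, 134^64 = 147
  134^95 = 134^64 * 134^16 * 134^8 * 134^4 * 134^2 * 134^1 = 147 * 65 * 16 * 4 * 2 * 134 mod 191
    147 * 65 = 9555 = 5 mod 191
    5 * 16 = 80 = 80 mod 191
    80 * 4 = 320 = 129 mod 191
    129 * 2 = 258 = 67 mod 191
    67 * 134 = 8978 = 1 mod 191
  134^95 = 1 mod 191
Result 1: 134 is a quadratic residue mod 191.
134^95 mod 191 = 1

1


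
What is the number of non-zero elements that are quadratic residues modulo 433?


For prime p, the number of non-zero quadratic residues is (p-1)/2.
= (433-1)/2
= 216

216


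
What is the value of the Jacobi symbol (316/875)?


Compute (316/875) via quadratic reciprocity:
  pull out 2: (2/875) = -1  (since 875 mod 8 = 3)
  pull out 2: (2/875) = -1  (since 875 mod 8 = 3)
  reciprocity: (79/875) -> -(875/79)
  reduce: (6/79)
  pull out 2: (2/79) = +1  (since 79 mod 8 = 7)
  reciprocity: (3/79) -> -(79/3)
  reduce: (1/3)
  (1/3) = 1
Product of signs = 1

1


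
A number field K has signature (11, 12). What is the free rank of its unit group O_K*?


By Dirichlet's unit theorem:
rank = r1 + r2 - 1
= 11 + 12 - 1
= 22

22


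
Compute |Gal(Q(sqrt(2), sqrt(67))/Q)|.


The 2 square roots of distinct primes are multiplicatively independent over Q,
so [K:Q] = 2^2 and Gal(K/Q) is isomorphic to (Z/2Z)^2.
|Gal| = 2^2 = 4

4


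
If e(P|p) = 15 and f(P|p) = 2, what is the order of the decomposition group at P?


|D_P| = e * f
= 15 * 2
= 30

30


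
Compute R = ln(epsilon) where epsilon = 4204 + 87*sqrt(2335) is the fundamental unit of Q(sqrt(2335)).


epsilon = 4204 + 87*sqrt(2335)
= 8407.9999
R = ln(8407.9999)
= 9.0369

9.0369


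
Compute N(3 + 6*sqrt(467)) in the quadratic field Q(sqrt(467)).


N(a + b*sqrt(d)) = a^2 - d*b^2
= (3)^2 - (467)*(6)^2
= 9 - 16812
= -16803

-16803


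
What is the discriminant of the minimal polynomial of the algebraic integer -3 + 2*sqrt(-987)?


The element -3 + 2*sqrt(-987) has minimal polynomial:
x^2 + 6*x + 3957
Discriminant = (6)^2 - 4*(3957)
= 36 - 15828
= -15792

-15792


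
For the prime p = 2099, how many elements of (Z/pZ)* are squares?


For prime p, the number of non-zero quadratic residues is (p-1)/2.
= (2099-1)/2
= 1049

1049


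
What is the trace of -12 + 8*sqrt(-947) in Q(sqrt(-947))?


Tr(a + b*sqrt(d)) = (a + b*sqrt(d)) + (a - b*sqrt(d)) = 2a
= 2 * (-12)
= -24

-24


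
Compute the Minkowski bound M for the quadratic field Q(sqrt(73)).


d = 73, d mod 4 = 1, so disc(K) = d = 73; |disc(K)| = 73
Real quadratic field, so n = 2, s = r2 = 0, r1 = 2
M = (n!/n^n) * (4/pi)^s * sqrt(|disc(K)|) = (2!/2^2) * (4/pi)^0 * sqrt(73)
= 0.5 * 1.000000 * 8.544004
= 4.2720

4.2720


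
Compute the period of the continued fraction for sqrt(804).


Run the CF algorithm for sqrt(804).
a_0 = floor(sqrt(804)) = 28; set m_0=0, q_0=1.
Recurrence: m' = q*a - m,  q' = (d - m'^2)/q,  a' = floor((a_0 + m')/q').
  step 1: m=28, q=20, a=2
  step 2: m=12, q=33, a=1
  step 3: m=21, q=11, a=4
  step 4: m=23, q=25, a=2
  step 5: m=27, q=3, a=18
  step 6: m=27, q=25, a=2
  step 7: m=23, q=11, a=4
  step 8: m=21, q=33, a=1
  step 9: m=12, q=20, a=2
  step 10: m=28, q=1, a=56
a_10 = 2*a_0 = 56, so the period closes here.
sqrt(804) = [28; 2, 1, 4, 2, 18, 2, 4, 1, 2, 56]
Period length = 10

10


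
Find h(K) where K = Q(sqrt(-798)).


K = Q(sqrt(-798)). d mod 4 = 2, so D = disc(K) = 4d = -3192
h(K) equals the number of primitive reduced positive-definite forms (a, b, c) = a*x^2 + b*x*y + c*y^2 with b^2 - 4ac = D,
where reduced means |b| <= a <= c, with b >= 0 whenever |b| = a or a = c, and primitive means gcd(a, b, c) = 1.
Reduced forces 3a^2 <= |D| = 3192, so 1 <= a <= 32; b must have the parity of D, and c = (b^2 - D)/(4a) must be an integer >= a.
Enumerate a = 1..32, b in [-a, a]:
  a=1: (1, 0, 798)  [1]
  a=2: (2, 0, 399)  [1]
  a=3: (3, 0, 266)  [1]
  a=4..5: none
  a=6: (6, 0, 133)  [1]
  a=7: (7, 0, 114)  [1]
  a=8..10: none
  a=11: (11, -8, 74), (11, 8, 74)  [2]
  a=12..13: none
  a=14: (14, 0, 57)  [1]
  a=15..16: none
  a=17: (17, -2, 47), (17, 2, 47)  [2]
  a=18: none
  a=19: (19, 0, 42)  [1]
  a=20: none
  a=21: (21, 0, 38)  [1]
  a=22: (22, -8, 37), (22, 8, 37)  [2]
  a=23..30: none
  a=31: (31, -30, 33), (31, 30, 33)  [2]
  a=32: none
Total reduced forms: 1 + 1 + 1 + 1 + 1 + 2 + 1 + 2 + 1 + 1 + 2 + 2 = 16
h = 16

16


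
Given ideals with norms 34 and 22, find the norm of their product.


N(IJ) = N(I) * N(J)
= 34 * 22
= 748

748


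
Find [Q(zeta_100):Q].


The degree equals Euler's totient phi(100).
100 = 2^2 * 5^2
phi(100) = 40

40


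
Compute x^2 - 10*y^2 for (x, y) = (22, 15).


x^2 - d*y^2
= 22^2 - 10*15^2
= 484 - 2250
= -1766

-1766


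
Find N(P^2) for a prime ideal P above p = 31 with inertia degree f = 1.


N(P^a) = p^(a*f)
= 31^(2*1)
= 31^2
= 961

961


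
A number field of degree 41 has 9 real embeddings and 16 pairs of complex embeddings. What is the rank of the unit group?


By Dirichlet's unit theorem:
rank = r1 + r2 - 1
= 9 + 16 - 1
= 24

24


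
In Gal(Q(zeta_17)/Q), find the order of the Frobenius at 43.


The Frobenius at p in Gal(Q(zeta_n)/Q) = (Z/nZ)* is the class of p, so its order is ord_17(43), the smallest k >= 1 with 43^k = 1 mod 17.
n = 17 = 17, phi(17) = 16; the order divides phi(n).
Divisors of 16: 1, 2, 4, 8, 16
Repeated squaring mod 17: 43^1 = 9, 43^2 = 13, 43^4 = 16, 43^8 = 1, 43^16 = 1
Test divisors in increasing order:
  k=1: 43^1 = 9 mod 17
  k=2: 43^2 = 13 mod 17
  k=4: 43^4 = 16 mod 17
  k=8: 43^8 = 1 mod 17  <- first divisor giving 1
Order = 8

8


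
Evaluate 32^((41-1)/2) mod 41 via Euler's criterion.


p = 41 is prime and the exponent is (p-1)/2 = 20, so by Euler's criterion 32^20 = (32/41) = +1 or -1 mod 41.
Compute by square-and-multiply:
  20 = 16 + 4 (binary 10100)
  Repeated squaring mod 41: 32^1 = 32, 32^2 = 40, 32^4 = 1, 32^8 = 1, 32^16 = 1
  32^20 = 32^16 * 32^4 = 1 * 1 mod 41
    1 * 1 = 1 = 1 mod 41
  32^20 = 1 mod 41
Result 1: 32 is a quadratic residue mod 41.
32^20 mod 41 = 1

1


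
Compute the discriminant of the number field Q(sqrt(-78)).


For K = Q(sqrt(d)) with d squarefree: disc(K) = d if d = 1 mod 4, and disc(K) = 4d if d = 2 or 3 mod 4.
Here d = -78, and d mod 4 = 2.
d = 2 mod 4, not 1 (O_K = Z[sqrt(d)]), so disc(K) = 4d = 4 * (-78) = -312

-312


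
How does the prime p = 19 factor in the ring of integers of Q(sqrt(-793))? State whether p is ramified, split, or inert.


K = Q(sqrt(-793)). Since d mod 4 = 3, disc(K) = -3172.
Check p | disc: -3172 mod 19 = 1.
p does not divide disc. Compute Legendre symbol (d/p):
5^((19-1)/2) mod 19 = 1
(d/p) = 1, so p splits: (p) = P*P' with e=1, f=1, g=2.
Therefore p is split.

split


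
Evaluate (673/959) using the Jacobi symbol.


Compute (673/959) via quadratic reciprocity:
  reciprocity: (673/959) -> +(959/673)
  reduce: (286/673)
  pull out 2: (2/673) = +1  (since 673 mod 8 = 1)
  reciprocity: (143/673) -> +(673/143)
  reduce: (101/143)
  reciprocity: (101/143) -> +(143/101)
  reduce: (42/101)
  pull out 2: (2/101) = -1  (since 101 mod 8 = 5)
  reciprocity: (21/101) -> +(101/21)
  reduce: (17/21)
  reciprocity: (17/21) -> +(21/17)
  reduce: (4/17)
  pull out 2: (2/17) = +1  (since 17 mod 8 = 1)
  pull out 2: (2/17) = +1  (since 17 mod 8 = 1)
  (1/17) = 1
Product of signs = -1

-1


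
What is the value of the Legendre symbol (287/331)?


p = 331 is prime, so compute (287/331) with the reciprocity algorithm (Jacobi-symbol steps: pull out 2s via (2/n), flip via reciprocity, reduce):
  reciprocity: (287/331) -> -(331/287)
  reduce: (44/287)
  pull out 2: (2/287) = +1  (since 287 mod 8 = 7)
  pull out 2: (2/287) = +1  (since 287 mod 8 = 7)
  reciprocity: (11/287) -> -(287/11)
  reduce: (1/11)
  (1/11) = 1
Product of signs = 1
(287/331) = 1

1


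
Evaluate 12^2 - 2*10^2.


x^2 - d*y^2
= 12^2 - 2*10^2
= 144 - 200
= -56

-56


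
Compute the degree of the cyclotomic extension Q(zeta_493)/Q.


The degree equals Euler's totient phi(493).
493 = 17 * 29
phi(493) = 448

448


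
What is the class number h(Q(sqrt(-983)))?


K = Q(sqrt(-983)). d mod 4 = 1, so D = disc(K) = d = -983
h(K) equals the number of primitive reduced positive-definite forms (a, b, c) = a*x^2 + b*x*y + c*y^2 with b^2 - 4ac = D,
where reduced means |b| <= a <= c, with b >= 0 whenever |b| = a or a = c, and primitive means gcd(a, b, c) = 1.
Reduced forces 3a^2 <= |D| = 983, so 1 <= a <= 18; b must have the parity of D, and c = (b^2 - D)/(4a) must be an integer >= a.
Enumerate a = 1..18, b in [-a, a]:
  a=1: (1, 1, 246)  [1]
  a=2: (2, -1, 123), (2, 1, 123)  [2]
  a=3: (3, -1, 82), (3, 1, 82)  [2]
  a=4: (4, -3, 62), (4, 3, 62)  [2]
  a=5: none
  a=6: (6, -5, 42), (6, -1, 41), (6, 1, 41), (6, 5, 42)  [4]
  a=7: (7, -5, 36), (7, 5, 36)  [2]
  a=8: (8, -3, 31), (8, 3, 31)  [2]
  a=9: (9, -5, 28), (9, 5, 28)  [2]
  a=10..11: none
  a=12: (12, -11, 23), (12, -5, 21), (12, 5, 21), (12, 11, 23)  [4]
  a=13: none
  a=14: (14, -9, 19), (14, -5, 18), (14, 5, 18), (14, 9, 19)  [4]
  a=15: none
  a=16: (16, -13, 18), (16, 13, 18)  [2]
  a=17..18: none
Total reduced forms: 1 + 2 + 2 + 2 + 4 + 2 + 2 + 2 + 4 + 4 + 2 = 27
h = 27

27


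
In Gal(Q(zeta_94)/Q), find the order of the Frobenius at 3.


The Frobenius at p in Gal(Q(zeta_n)/Q) = (Z/nZ)* is the class of p, so its order is ord_94(3), the smallest k >= 1 with 3^k = 1 mod 94.
n = 94 = 2 * 47, phi(94) = 46; the order divides phi(n).
Divisors of 46: 1, 2, 23, 46
Repeated squaring mod 94: 3^1 = 3, 3^2 = 9, 3^4 = 81, 3^8 = 75, 3^16 = 79, 3^32 = 37
Test divisors in increasing order:
  k=1: 3^1 = 3 mod 94
  k=2: 3^2 = 9 mod 94
  k=23: 3^23 = 79 * 81 * 9 * 3 = 1 mod 94  <- first divisor giving 1
Order = 23

23


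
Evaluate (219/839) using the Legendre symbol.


p = 839 is prime, so compute (219/839) with the reciprocity algorithm (Jacobi-symbol steps: pull out 2s via (2/n), flip via reciprocity, reduce):
  reciprocity: (219/839) -> -(839/219)
  reduce: (182/219)
  pull out 2: (2/219) = -1  (since 219 mod 8 = 3)
  reciprocity: (91/219) -> -(219/91)
  reduce: (37/91)
  reciprocity: (37/91) -> +(91/37)
  reduce: (17/37)
  reciprocity: (17/37) -> +(37/17)
  reduce: (3/17)
  reciprocity: (3/17) -> +(17/3)
  reduce: (2/3)
  pull out 2: (2/3) = -1  (since 3 mod 8 = 3)
  (1/3) = 1
Product of signs = 1
(219/839) = 1

1


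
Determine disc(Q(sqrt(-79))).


For K = Q(sqrt(d)) with d squarefree: disc(K) = d if d = 1 mod 4, and disc(K) = 4d if d = 2 or 3 mod 4.
Here d = -79, and d mod 4 = 1.
d = 1 mod 4 (O_K = Z[(1+sqrt(d))/2]), so disc(K) = d = -79

-79


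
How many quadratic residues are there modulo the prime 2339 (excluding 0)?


For prime p, the number of non-zero quadratic residues is (p-1)/2.
= (2339-1)/2
= 1169

1169


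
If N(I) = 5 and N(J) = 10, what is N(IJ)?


N(IJ) = N(I) * N(J)
= 5 * 10
= 50

50


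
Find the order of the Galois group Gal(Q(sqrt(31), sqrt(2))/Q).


The 2 square roots of distinct primes are multiplicatively independent over Q,
so [K:Q] = 2^2 and Gal(K/Q) is isomorphic to (Z/2Z)^2.
|Gal| = 2^2 = 4

4


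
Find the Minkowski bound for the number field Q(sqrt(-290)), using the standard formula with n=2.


d = -290, d mod 4 = 2, so disc(K) = 4d = -1160; |disc(K)| = 1160
Imaginary quadratic field, so n = 2, s = r2 = 1, r1 = 0
M = (n!/n^n) * (4/pi)^s * sqrt(|disc(K)|) = (2!/2^2) * (4/pi)^1 * sqrt(1160)
= 0.5 * 1.273240 * 34.058773
= 21.6825

21.6825


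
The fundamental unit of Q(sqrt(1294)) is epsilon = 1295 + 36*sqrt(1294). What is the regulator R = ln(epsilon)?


epsilon = 1295 + 36*sqrt(1294)
= 2589.9996
R = ln(2589.9996)
= 7.8594

7.8594


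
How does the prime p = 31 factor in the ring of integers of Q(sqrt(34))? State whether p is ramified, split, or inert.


K = Q(sqrt(34)). Since d mod 4 = 2, disc(K) = 136.
Check p | disc: 136 mod 31 = 12.
p does not divide disc. Compute Legendre symbol (d/p):
3^((31-1)/2) mod 31 = -1
(d/p) = -1, so p is inert: (p) stays prime with e=1, f=2, g=1.
Therefore p is inert.

inert


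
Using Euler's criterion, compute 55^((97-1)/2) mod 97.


p = 97 is prime and the exponent is (p-1)/2 = 48, so by Euler's criterion 55^48 = (55/97) = +1 or -1 mod 97.
Compute by square-and-multiply:
  48 = 32 + 16 (binary 110000)
  Repeated squaring mod 97: 55^1 = 55, 55^2 = 18, 55^4 = 33, 55^8 = 22, 55^16 = 96, 55^32 = 1
  55^48 = 55^32 * 55^16 = 1 * 96 mod 97
    1 * 96 = 96 = 96 mod 97
  55^48 = 96 mod 97
Result 96 = p - 1 = -1 mod 97: 55 is a quadratic non-residue mod 97. As a residue in [0, p-1] the value is 96.
55^48 mod 97 = 96

96


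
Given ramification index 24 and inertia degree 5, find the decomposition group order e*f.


|D_P| = e * f
= 24 * 5
= 120

120


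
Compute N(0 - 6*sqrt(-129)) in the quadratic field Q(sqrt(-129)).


N(a + b*sqrt(d)) = a^2 - d*b^2
= (0)^2 - (-129)*(-6)^2
= 0 + 4644
= 4644

4644


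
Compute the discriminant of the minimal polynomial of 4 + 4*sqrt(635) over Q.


The element 4 + 4*sqrt(635) has minimal polynomial:
x^2 - 8*x - 10144
Discriminant = (-8)^2 - 4*(-10144)
= 64 + 40576
= 40640

40640


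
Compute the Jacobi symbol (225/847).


Compute (225/847) via quadratic reciprocity:
  reciprocity: (225/847) -> +(847/225)
  reduce: (172/225)
  pull out 2: (2/225) = +1  (since 225 mod 8 = 1)
  pull out 2: (2/225) = +1  (since 225 mod 8 = 1)
  reciprocity: (43/225) -> +(225/43)
  reduce: (10/43)
  pull out 2: (2/43) = -1  (since 43 mod 8 = 3)
  reciprocity: (5/43) -> +(43/5)
  reduce: (3/5)
  reciprocity: (3/5) -> +(5/3)
  reduce: (2/3)
  pull out 2: (2/3) = -1  (since 3 mod 8 = 3)
  (1/3) = 1
Product of signs = 1

1


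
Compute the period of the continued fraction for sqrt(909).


Run the CF algorithm for sqrt(909).
a_0 = floor(sqrt(909)) = 30; set m_0=0, q_0=1.
Recurrence: m' = q*a - m,  q' = (d - m'^2)/q,  a' = floor((a_0 + m')/q').
  step 1: m=30, q=9, a=6
  step 2: m=24, q=37, a=1
  step 3: m=13, q=20, a=2
  step 4: m=27, q=9, a=6
  step 5: m=27, q=20, a=2
  step 6: m=13, q=37, a=1
  step 7: m=24, q=9, a=6
  step 8: m=30, q=1, a=60
a_8 = 2*a_0 = 60, so the period closes here.
sqrt(909) = [30; 6, 1, 2, 6, 2, 1, 6, 60]
Period length = 8

8


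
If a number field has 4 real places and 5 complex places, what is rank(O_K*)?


By Dirichlet's unit theorem:
rank = r1 + r2 - 1
= 4 + 5 - 1
= 8

8


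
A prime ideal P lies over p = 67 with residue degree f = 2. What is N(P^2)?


N(P^a) = p^(a*f)
= 67^(2*2)
= 67^4
= 20151121

20151121


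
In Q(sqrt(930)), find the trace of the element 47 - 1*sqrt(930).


Tr(a + b*sqrt(d)) = (a + b*sqrt(d)) + (a - b*sqrt(d)) = 2a
= 2 * (47)
= 94

94


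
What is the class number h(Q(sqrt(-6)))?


K = Q(sqrt(-6)). d mod 4 = 2, so D = disc(K) = 4d = -24
h(K) equals the number of primitive reduced positive-definite forms (a, b, c) = a*x^2 + b*x*y + c*y^2 with b^2 - 4ac = D,
where reduced means |b| <= a <= c, with b >= 0 whenever |b| = a or a = c, and primitive means gcd(a, b, c) = 1.
Reduced forces 3a^2 <= |D| = 24, so 1 <= a <= 2; b must have the parity of D, and c = (b^2 - D)/(4a) must be an integer >= a.
Enumerate a = 1..2, b in [-a, a]:
  a=1: (1, 0, 6)  [1]
  a=2: (2, 0, 3)  [1]
Total reduced forms: 1 + 1 = 2
h = 2

2


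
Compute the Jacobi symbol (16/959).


Compute (16/959) via quadratic reciprocity:
  pull out 2: (2/959) = +1  (since 959 mod 8 = 7)
  pull out 2: (2/959) = +1  (since 959 mod 8 = 7)
  pull out 2: (2/959) = +1  (since 959 mod 8 = 7)
  pull out 2: (2/959) = +1  (since 959 mod 8 = 7)
  (1/959) = 1
Product of signs = 1

1


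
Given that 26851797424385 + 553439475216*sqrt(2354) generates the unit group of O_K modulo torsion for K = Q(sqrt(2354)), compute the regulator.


epsilon = 26851797424385 + 553439475216*sqrt(2354)
= 5.3704e+13
R = ln(5.3704e+13)
= 31.6145

31.6145


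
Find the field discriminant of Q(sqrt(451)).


For K = Q(sqrt(d)) with d squarefree: disc(K) = d if d = 1 mod 4, and disc(K) = 4d if d = 2 or 3 mod 4.
Here d = 451, and d mod 4 = 3.
d = 3 mod 4, not 1 (O_K = Z[sqrt(d)]), so disc(K) = 4d = 4 * (451) = 1804

1804


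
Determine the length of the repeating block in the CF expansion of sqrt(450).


Run the CF algorithm for sqrt(450).
a_0 = floor(sqrt(450)) = 21; set m_0=0, q_0=1.
Recurrence: m' = q*a - m,  q' = (d - m'^2)/q,  a' = floor((a_0 + m')/q').
  step 1: m=21, q=9, a=4
  step 2: m=15, q=25, a=1
  step 3: m=10, q=14, a=2
  step 4: m=18, q=9, a=4
  step 5: m=18, q=14, a=2
  step 6: m=10, q=25, a=1
  step 7: m=15, q=9, a=4
  step 8: m=21, q=1, a=42
a_8 = 2*a_0 = 42, so the period closes here.
sqrt(450) = [21; 4, 1, 2, 4, 2, 1, 4, 42]
Period length = 8

8


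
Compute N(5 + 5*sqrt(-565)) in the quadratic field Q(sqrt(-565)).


N(a + b*sqrt(d)) = a^2 - d*b^2
= (5)^2 - (-565)*(5)^2
= 25 + 14125
= 14150

14150


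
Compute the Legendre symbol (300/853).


p = 853 is prime, so compute (300/853) with the reciprocity algorithm (Jacobi-symbol steps: pull out 2s via (2/n), flip via reciprocity, reduce):
  pull out 2: (2/853) = -1  (since 853 mod 8 = 5)
  pull out 2: (2/853) = -1  (since 853 mod 8 = 5)
  reciprocity: (75/853) -> +(853/75)
  reduce: (28/75)
  pull out 2: (2/75) = -1  (since 75 mod 8 = 3)
  pull out 2: (2/75) = -1  (since 75 mod 8 = 3)
  reciprocity: (7/75) -> -(75/7)
  reduce: (5/7)
  reciprocity: (5/7) -> +(7/5)
  reduce: (2/5)
  pull out 2: (2/5) = -1  (since 5 mod 8 = 5)
  (1/5) = 1
Product of signs = 1
(300/853) = 1

1
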